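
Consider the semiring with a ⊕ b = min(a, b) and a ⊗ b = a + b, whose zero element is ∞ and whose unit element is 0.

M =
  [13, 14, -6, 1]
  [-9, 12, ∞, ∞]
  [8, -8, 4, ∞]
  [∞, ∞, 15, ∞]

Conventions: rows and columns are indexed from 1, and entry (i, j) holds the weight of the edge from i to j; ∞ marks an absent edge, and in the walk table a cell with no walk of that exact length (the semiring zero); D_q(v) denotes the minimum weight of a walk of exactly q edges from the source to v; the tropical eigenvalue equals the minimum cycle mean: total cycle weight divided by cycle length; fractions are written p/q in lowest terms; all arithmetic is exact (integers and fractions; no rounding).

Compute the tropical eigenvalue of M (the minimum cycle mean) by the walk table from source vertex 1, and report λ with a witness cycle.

q=0: [0, ∞, ∞, ∞]
q=1: [13, 14, -6, 1]
q=2: [2, -14, -2, 14]
q=3: [-23, -10, -4, 3]
q=4: [-19, -12, -29, -22]
Optimal cycle mean attained by: cycle 1->3->2->1, total (-6) + (-8) + (-9), length 3.
Answer: λ = -23/3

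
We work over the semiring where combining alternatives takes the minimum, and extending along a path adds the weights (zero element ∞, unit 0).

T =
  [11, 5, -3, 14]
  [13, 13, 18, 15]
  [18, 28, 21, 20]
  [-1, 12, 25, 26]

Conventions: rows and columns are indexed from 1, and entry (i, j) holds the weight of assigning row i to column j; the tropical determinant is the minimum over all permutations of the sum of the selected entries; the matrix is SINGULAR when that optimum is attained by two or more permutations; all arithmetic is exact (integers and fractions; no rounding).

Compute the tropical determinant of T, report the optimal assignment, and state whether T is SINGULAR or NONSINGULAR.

σ = (1, 2, 3, 4): 11 + 13 + 21 + 26 = 71
σ = (1, 2, 4, 3): 11 + 13 + 20 + 25 = 69
σ = (1, 3, 2, 4): 11 + 18 + 28 + 26 = 83
σ = (1, 3, 4, 2): 11 + 18 + 20 + 12 = 61
σ = (1, 4, 2, 3): 11 + 15 + 28 + 25 = 79
σ = (1, 4, 3, 2): 11 + 15 + 21 + 12 = 59
σ = (2, 1, 3, 4): 5 + 13 + 21 + 26 = 65
σ = (2, 1, 4, 3): 5 + 13 + 20 + 25 = 63
σ = (2, 3, 1, 4): 5 + 18 + 18 + 26 = 67
σ = (2, 3, 4, 1): 5 + 18 + 20 + (-1) = 42
σ = (2, 4, 1, 3): 5 + 15 + 18 + 25 = 63
σ = (2, 4, 3, 1): 5 + 15 + 21 + (-1) = 40
σ = (3, 1, 2, 4): (-3) + 13 + 28 + 26 = 64
σ = (3, 1, 4, 2): (-3) + 13 + 20 + 12 = 42
σ = (3, 2, 1, 4): (-3) + 13 + 18 + 26 = 54
σ = (3, 2, 4, 1): (-3) + 13 + 20 + (-1) = 29
σ = (3, 4, 1, 2): (-3) + 15 + 18 + 12 = 42
σ = (3, 4, 2, 1): (-3) + 15 + 28 + (-1) = 39
σ = (4, 1, 2, 3): 14 + 13 + 28 + 25 = 80
σ = (4, 1, 3, 2): 14 + 13 + 21 + 12 = 60
σ = (4, 2, 1, 3): 14 + 13 + 18 + 25 = 70
σ = (4, 2, 3, 1): 14 + 13 + 21 + (-1) = 47
σ = (4, 3, 1, 2): 14 + 18 + 18 + 12 = 62
σ = (4, 3, 2, 1): 14 + 18 + 28 + (-1) = 59
Optimal value attained by: σ = (3, 2, 4, 1).
Answer: det⊕(T) = 29; verdict: NONSINGULAR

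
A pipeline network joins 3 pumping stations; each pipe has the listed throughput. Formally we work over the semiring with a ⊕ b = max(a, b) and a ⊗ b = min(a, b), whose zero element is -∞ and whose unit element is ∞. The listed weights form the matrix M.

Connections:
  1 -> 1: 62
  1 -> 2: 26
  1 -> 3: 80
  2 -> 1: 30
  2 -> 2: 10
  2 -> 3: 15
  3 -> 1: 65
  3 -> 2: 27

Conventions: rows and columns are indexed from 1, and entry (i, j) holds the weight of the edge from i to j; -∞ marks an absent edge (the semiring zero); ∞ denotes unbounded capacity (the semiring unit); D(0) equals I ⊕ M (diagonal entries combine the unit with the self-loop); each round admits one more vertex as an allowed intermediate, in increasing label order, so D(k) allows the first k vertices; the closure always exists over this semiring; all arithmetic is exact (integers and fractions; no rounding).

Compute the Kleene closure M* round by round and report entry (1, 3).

D(0):
  [∞, 26, 80]
  [30, ∞, 15]
  [65, 27, ∞]
D(1):
  [∞, 26, 80]
  [30, ∞, 30]
  [65, 27, ∞]
D(2):
  [∞, 26, 80]
  [30, ∞, 30]
  [65, 27, ∞]
D(3):
  [∞, 27, 80]
  [30, ∞, 30]
  [65, 27, ∞]
Answer: M*[1][3] = 80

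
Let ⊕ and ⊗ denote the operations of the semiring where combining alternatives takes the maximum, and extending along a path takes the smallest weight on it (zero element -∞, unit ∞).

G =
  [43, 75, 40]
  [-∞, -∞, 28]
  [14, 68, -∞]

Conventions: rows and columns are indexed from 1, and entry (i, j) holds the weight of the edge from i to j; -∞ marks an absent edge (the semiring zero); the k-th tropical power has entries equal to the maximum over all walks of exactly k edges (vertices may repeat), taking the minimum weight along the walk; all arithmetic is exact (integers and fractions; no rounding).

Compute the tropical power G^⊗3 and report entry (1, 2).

G^⊗2:
  [43, 43, 40]
  [14, 28, -∞]
  [14, 14, 28]
G^⊗3:
  [43, 43, 40]
  [14, 14, 28]
  [14, 28, 14]
Key observation: the optimum is the walk 1->1->1->2, with weight 43 min 43 min 75 = 43.
Optimal value attained by: walk 1->1->1->2.
Answer: (G^⊗3)[1][2] = 43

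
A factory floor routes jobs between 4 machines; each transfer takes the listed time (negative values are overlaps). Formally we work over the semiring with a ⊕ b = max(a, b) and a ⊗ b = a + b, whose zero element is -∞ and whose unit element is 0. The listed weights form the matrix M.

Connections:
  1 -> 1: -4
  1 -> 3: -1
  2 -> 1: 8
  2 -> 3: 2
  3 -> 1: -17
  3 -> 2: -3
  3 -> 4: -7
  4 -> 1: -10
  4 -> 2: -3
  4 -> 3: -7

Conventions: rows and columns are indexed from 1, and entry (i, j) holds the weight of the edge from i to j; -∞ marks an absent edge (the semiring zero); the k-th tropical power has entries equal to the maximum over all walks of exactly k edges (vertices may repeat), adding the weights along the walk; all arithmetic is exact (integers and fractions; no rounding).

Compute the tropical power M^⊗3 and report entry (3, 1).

M^⊗2:
  [-8, -4, -5, -8]
  [4, -1, 7, -5]
  [5, -10, -1, -∞]
  [5, -10, -1, -14]
M^⊗3:
  [4, -8, -2, -12]
  [7, 4, 3, 0]
  [1, -4, 4, -8]
  [1, -4, 4, -8]
Key observation: the optimum is the walk 3->2->1->1, with weight (-3) + 8 + (-4) = 1.
Optimal value attained by: walk 3->2->1->1.
Answer: (M^⊗3)[3][1] = 1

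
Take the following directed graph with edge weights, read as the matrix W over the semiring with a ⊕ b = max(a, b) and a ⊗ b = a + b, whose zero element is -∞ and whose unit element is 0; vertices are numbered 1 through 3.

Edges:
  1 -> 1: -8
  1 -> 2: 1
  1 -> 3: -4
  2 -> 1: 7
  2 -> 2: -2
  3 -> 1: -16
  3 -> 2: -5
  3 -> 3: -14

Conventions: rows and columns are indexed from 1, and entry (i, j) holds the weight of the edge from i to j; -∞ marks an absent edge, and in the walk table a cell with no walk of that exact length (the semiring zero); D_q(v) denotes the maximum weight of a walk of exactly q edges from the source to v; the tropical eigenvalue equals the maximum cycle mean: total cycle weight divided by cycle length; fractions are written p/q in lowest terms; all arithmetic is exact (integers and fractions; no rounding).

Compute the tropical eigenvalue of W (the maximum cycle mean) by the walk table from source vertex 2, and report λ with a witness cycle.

q=0: [-∞, 0, -∞]
q=1: [7, -2, -∞]
q=2: [5, 8, 3]
q=3: [15, 6, 1]
Optimal cycle mean attained by: cycle 1->2->1, total 1 + 7, length 2.
Answer: λ = 4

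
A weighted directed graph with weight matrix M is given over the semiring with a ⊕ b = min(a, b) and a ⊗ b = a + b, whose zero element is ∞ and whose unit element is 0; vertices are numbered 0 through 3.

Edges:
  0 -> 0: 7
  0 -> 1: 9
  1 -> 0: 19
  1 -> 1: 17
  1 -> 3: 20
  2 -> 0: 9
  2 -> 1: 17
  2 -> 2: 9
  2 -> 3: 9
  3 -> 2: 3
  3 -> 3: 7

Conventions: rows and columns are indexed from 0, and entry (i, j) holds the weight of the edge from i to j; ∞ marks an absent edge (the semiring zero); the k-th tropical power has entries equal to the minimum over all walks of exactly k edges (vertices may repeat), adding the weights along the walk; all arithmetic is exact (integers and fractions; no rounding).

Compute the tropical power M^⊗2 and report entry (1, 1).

M^⊗2:
  [14, 16, ∞, 29]
  [26, 28, 23, 27]
  [16, 18, 12, 16]
  [12, 20, 10, 12]
Key observation: the optimum is the walk 1->0->1, with weight 19 + 9 = 28.
Optimal value attained by: walk 1->0->1.
Answer: (M^⊗2)[1][1] = 28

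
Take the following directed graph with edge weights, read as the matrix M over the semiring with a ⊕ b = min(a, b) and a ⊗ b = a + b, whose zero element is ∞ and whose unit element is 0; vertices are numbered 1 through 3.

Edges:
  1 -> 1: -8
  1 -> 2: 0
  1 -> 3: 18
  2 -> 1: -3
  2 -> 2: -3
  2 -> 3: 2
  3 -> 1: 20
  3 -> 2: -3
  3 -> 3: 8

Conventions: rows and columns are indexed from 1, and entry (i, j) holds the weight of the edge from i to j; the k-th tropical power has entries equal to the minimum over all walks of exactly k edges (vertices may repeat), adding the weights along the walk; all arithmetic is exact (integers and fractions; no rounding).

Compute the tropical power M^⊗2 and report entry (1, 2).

M^⊗2:
  [-16, -8, 2]
  [-11, -6, -1]
  [-6, -6, -1]
Key observation: the optimum is the walk 1->1->2, with weight (-8) + 0 = -8.
Optimal value attained by: walk 1->1->2.
Answer: (M^⊗2)[1][2] = -8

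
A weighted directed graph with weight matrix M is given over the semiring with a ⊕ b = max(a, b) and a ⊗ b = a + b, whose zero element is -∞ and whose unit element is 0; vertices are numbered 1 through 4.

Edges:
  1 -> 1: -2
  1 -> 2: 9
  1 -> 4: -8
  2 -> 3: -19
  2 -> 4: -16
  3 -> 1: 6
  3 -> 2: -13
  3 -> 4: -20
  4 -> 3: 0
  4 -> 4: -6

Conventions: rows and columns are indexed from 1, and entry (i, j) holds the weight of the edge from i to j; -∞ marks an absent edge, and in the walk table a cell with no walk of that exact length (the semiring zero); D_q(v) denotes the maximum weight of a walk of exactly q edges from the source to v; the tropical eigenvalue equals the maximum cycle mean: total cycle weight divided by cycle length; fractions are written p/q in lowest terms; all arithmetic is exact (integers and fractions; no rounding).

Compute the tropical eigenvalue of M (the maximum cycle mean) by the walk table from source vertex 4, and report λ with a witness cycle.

q=0: [-∞, -∞, -∞, 0]
q=1: [-∞, -∞, 0, -6]
q=2: [6, -13, -6, -12]
q=3: [4, 15, -12, -2]
q=4: [2, 13, -2, -1]
Optimal cycle mean attained by: cycle 1->2->4->3->1, total 9 + (-16) + 0 + 6, length 4.
Answer: λ = -1/4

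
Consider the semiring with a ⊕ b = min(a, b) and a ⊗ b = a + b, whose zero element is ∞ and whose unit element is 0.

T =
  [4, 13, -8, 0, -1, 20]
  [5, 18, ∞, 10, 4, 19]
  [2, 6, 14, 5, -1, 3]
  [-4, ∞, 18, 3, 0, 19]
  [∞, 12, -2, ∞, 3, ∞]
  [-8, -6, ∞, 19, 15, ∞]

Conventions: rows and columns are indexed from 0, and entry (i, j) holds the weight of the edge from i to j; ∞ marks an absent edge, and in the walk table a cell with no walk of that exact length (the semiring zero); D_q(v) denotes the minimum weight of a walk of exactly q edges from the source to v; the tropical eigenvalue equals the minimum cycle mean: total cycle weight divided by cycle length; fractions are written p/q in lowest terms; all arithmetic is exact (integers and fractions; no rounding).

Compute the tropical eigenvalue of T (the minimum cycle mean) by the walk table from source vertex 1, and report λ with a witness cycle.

q=0: [∞, 0, ∞, ∞, ∞, ∞]
q=1: [5, 18, ∞, 10, 4, 19]
q=2: [6, 13, -3, 5, 4, 25]
q=3: [-1, 3, -2, 2, -4, 0]
q=4: [-8, -6, -9, -1, -3, 1]
q=5: [-7, -5, -16, -8, -10, -6]
q=6: [-14, -12, -15, -11, -17, -13]
Optimal cycle mean attained by: cycle 0->2->5->0, total (-8) + 3 + (-8), length 3.
Answer: λ = -13/3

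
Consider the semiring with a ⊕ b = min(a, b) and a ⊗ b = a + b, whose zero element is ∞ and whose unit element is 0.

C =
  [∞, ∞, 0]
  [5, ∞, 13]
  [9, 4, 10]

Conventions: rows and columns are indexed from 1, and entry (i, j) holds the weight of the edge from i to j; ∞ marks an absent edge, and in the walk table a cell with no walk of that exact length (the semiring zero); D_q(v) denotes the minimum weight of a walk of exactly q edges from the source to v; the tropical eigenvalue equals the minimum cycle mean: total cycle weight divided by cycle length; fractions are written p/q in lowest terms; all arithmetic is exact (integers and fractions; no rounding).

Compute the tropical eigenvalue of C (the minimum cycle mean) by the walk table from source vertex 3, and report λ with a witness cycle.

q=0: [∞, ∞, 0]
q=1: [9, 4, 10]
q=2: [9, 14, 9]
q=3: [18, 13, 9]
Optimal cycle mean attained by: cycle 1->3->2->1, total 0 + 4 + 5, length 3.
Answer: λ = 3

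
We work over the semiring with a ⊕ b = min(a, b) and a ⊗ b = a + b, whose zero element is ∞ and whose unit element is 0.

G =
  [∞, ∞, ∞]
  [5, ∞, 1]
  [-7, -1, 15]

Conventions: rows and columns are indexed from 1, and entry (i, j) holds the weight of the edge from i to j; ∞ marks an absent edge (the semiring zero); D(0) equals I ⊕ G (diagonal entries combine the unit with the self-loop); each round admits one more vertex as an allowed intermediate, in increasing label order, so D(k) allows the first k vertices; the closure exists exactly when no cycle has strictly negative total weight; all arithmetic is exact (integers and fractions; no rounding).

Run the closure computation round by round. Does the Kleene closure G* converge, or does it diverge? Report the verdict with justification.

D(0):
  [0, ∞, ∞]
  [5, 0, 1]
  [-7, -1, 0]
D(1):
  [0, ∞, ∞]
  [5, 0, 1]
  [-7, -1, 0]
D(2):
  [0, ∞, ∞]
  [5, 0, 1]
  [-7, -1, 0]
D(3):
  [0, ∞, ∞]
  [-6, 0, 1]
  [-7, -1, 0]
Key observation: every diagonal entry stays at the unit through all rounds, so no improving cycle exists.
Answer: CONVERGES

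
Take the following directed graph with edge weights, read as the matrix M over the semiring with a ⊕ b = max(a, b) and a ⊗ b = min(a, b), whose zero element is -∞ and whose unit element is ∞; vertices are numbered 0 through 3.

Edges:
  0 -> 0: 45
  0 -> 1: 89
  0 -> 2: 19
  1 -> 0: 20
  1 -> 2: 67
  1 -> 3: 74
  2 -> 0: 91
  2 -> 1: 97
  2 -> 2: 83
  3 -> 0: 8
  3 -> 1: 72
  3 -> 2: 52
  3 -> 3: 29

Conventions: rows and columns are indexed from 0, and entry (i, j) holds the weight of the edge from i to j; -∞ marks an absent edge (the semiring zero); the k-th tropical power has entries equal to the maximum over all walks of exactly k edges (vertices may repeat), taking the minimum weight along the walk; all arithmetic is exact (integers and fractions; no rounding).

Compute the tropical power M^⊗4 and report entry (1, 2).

M^⊗2:
  [45, 45, 67, 74]
  [67, 72, 67, 29]
  [83, 89, 83, 74]
  [52, 52, 67, 72]
M^⊗3:
  [67, 72, 67, 45]
  [67, 67, 67, 72]
  [83, 83, 83, 74]
  [67, 72, 67, 52]
M^⊗4:
  [67, 67, 67, 72]
  [67, 72, 67, 67]
  [83, 83, 83, 74]
  [67, 67, 67, 72]
Key observation: the optimum is the walk 1->2->2->2->2, with weight 67 min 83 min 83 min 83 = 67.
Optimal value attained by: walk 1->2->2->2->2.
Answer: (M^⊗4)[1][2] = 67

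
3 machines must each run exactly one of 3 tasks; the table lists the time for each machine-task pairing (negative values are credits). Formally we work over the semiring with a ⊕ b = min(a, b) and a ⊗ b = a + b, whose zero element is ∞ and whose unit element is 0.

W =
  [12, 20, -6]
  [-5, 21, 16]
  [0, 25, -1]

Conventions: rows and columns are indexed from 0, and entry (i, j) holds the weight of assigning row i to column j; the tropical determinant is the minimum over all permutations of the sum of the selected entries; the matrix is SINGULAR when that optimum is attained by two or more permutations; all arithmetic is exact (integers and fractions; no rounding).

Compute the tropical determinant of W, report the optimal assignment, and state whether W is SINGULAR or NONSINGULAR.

σ = (0, 1, 2): 12 + 21 + (-1) = 32
σ = (0, 2, 1): 12 + 16 + 25 = 53
σ = (1, 0, 2): 20 + (-5) + (-1) = 14
σ = (1, 2, 0): 20 + 16 + 0 = 36
σ = (2, 0, 1): (-6) + (-5) + 25 = 14
σ = (2, 1, 0): (-6) + 21 + 0 = 15
Optimal value attained by: σ = (1, 0, 2).
Answer: det⊕(W) = 14; verdict: SINGULAR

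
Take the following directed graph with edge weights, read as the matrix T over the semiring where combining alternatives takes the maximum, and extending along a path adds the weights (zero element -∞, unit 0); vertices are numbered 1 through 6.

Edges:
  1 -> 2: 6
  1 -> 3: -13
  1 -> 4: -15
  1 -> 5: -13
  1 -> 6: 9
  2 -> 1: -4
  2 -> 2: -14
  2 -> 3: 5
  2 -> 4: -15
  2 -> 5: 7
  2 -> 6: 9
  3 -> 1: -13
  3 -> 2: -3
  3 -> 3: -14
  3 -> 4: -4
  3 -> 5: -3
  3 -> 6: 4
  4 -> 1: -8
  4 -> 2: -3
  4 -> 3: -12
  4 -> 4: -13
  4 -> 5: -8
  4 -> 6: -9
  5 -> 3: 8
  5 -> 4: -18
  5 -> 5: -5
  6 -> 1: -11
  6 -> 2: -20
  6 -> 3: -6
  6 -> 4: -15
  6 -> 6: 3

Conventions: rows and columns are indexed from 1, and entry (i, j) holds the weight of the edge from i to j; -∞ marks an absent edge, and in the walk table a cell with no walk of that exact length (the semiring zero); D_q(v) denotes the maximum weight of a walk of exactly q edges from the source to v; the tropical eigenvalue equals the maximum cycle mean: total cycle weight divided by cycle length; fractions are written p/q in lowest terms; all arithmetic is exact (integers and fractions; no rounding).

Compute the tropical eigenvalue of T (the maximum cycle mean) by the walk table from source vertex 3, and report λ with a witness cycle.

q=0: [-∞, -∞, 0, -∞, -∞, -∞]
q=1: [-13, -3, -14, -4, -3, 4]
q=2: [-7, -7, 5, -11, 4, 7]
q=3: [-4, 2, 12, 1, 2, 10]
q=4: [-1, 9, 10, 8, 9, 16]
q=5: [5, 7, 17, 6, 16, 19]
q=6: [8, 14, 24, 13, 14, 22]
Optimal cycle mean attained by: cycle 2->5->3->2, total 7 + 8 + (-3), length 3.
Answer: λ = 4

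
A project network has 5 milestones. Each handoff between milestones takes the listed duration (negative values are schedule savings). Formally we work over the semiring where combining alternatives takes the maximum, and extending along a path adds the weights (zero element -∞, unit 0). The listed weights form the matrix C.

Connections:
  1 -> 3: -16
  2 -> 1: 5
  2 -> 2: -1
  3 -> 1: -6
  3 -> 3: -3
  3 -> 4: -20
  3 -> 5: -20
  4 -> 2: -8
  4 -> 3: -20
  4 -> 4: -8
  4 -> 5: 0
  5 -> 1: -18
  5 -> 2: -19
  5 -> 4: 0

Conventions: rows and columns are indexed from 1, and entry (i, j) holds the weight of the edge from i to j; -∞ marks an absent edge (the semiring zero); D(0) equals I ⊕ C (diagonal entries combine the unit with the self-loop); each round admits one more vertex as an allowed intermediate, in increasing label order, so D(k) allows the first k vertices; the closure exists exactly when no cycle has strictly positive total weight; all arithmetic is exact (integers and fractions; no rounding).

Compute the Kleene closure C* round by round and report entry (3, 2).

D(0):
  [0, -∞, -16, -∞, -∞]
  [5, 0, -∞, -∞, -∞]
  [-6, -∞, 0, -20, -20]
  [-∞, -8, -20, 0, 0]
  [-18, -19, -∞, 0, 0]
D(1):
  [0, -∞, -16, -∞, -∞]
  [5, 0, -11, -∞, -∞]
  [-6, -∞, 0, -20, -20]
  [-∞, -8, -20, 0, 0]
  [-18, -19, -34, 0, 0]
D(2):
  [0, -∞, -16, -∞, -∞]
  [5, 0, -11, -∞, -∞]
  [-6, -∞, 0, -20, -20]
  [-3, -8, -19, 0, 0]
  [-14, -19, -30, 0, 0]
D(3):
  [0, -∞, -16, -36, -36]
  [5, 0, -11, -31, -31]
  [-6, -∞, 0, -20, -20]
  [-3, -8, -19, 0, 0]
  [-14, -19, -30, 0, 0]
D(4):
  [0, -44, -16, -36, -36]
  [5, 0, -11, -31, -31]
  [-6, -28, 0, -20, -20]
  [-3, -8, -19, 0, 0]
  [-3, -8, -19, 0, 0]
D(5):
  [0, -44, -16, -36, -36]
  [5, 0, -11, -31, -31]
  [-6, -28, 0, -20, -20]
  [-3, -8, -19, 0, 0]
  [-3, -8, -19, 0, 0]
Answer: C*[3][2] = -28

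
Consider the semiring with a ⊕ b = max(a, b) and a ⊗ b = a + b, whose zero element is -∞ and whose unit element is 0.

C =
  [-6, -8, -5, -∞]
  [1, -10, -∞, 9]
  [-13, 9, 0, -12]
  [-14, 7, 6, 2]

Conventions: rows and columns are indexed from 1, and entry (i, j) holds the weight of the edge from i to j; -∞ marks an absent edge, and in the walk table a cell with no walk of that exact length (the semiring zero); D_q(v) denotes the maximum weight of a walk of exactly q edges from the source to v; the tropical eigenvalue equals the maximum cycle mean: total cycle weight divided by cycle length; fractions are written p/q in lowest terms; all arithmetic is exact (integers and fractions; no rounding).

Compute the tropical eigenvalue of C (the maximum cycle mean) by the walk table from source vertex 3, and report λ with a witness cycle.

q=0: [-∞, -∞, 0, -∞]
q=1: [-13, 9, 0, -12]
q=2: [10, 9, 0, 18]
q=3: [10, 25, 24, 20]
q=4: [26, 33, 26, 34]
Optimal cycle mean attained by: cycle 2->4->2, total 9 + 7, length 2.
Answer: λ = 8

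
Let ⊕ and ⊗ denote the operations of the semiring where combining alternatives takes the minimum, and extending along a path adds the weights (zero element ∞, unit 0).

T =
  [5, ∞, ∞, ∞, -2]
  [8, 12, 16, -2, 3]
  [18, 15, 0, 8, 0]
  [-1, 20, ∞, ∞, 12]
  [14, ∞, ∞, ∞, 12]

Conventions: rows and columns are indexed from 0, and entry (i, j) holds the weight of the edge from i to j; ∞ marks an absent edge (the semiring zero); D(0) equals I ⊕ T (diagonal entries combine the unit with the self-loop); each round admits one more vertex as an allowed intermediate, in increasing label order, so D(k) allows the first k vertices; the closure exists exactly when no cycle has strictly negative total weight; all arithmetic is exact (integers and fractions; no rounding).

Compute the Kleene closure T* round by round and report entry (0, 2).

D(0):
  [0, ∞, ∞, ∞, -2]
  [8, 0, 16, -2, 3]
  [18, 15, 0, 8, 0]
  [-1, 20, ∞, 0, 12]
  [14, ∞, ∞, ∞, 0]
D(1):
  [0, ∞, ∞, ∞, -2]
  [8, 0, 16, -2, 3]
  [18, 15, 0, 8, 0]
  [-1, 20, ∞, 0, -3]
  [14, ∞, ∞, ∞, 0]
D(2):
  [0, ∞, ∞, ∞, -2]
  [8, 0, 16, -2, 3]
  [18, 15, 0, 8, 0]
  [-1, 20, 36, 0, -3]
  [14, ∞, ∞, ∞, 0]
D(3):
  [0, ∞, ∞, ∞, -2]
  [8, 0, 16, -2, 3]
  [18, 15, 0, 8, 0]
  [-1, 20, 36, 0, -3]
  [14, ∞, ∞, ∞, 0]
D(4):
  [0, ∞, ∞, ∞, -2]
  [-3, 0, 16, -2, -5]
  [7, 15, 0, 8, 0]
  [-1, 20, 36, 0, -3]
  [14, ∞, ∞, ∞, 0]
D(5):
  [0, ∞, ∞, ∞, -2]
  [-3, 0, 16, -2, -5]
  [7, 15, 0, 8, 0]
  [-1, 20, 36, 0, -3]
  [14, ∞, ∞, ∞, 0]
Answer: T*[0][2] = ∞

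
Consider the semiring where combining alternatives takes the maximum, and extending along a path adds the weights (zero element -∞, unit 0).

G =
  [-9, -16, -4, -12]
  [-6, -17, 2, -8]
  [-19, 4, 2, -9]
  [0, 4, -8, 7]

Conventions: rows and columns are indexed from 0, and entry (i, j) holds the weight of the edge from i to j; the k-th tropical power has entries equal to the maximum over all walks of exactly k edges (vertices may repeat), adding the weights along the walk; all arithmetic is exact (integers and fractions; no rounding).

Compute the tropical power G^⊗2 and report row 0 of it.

G^⊗2:
  [-12, 0, -2, -5]
  [-8, 6, 4, -1]
  [-2, 6, 6, -2]
  [7, 11, 6, 14]
Answer: row 0 of G^⊗2 = [-12, 0, -2, -5]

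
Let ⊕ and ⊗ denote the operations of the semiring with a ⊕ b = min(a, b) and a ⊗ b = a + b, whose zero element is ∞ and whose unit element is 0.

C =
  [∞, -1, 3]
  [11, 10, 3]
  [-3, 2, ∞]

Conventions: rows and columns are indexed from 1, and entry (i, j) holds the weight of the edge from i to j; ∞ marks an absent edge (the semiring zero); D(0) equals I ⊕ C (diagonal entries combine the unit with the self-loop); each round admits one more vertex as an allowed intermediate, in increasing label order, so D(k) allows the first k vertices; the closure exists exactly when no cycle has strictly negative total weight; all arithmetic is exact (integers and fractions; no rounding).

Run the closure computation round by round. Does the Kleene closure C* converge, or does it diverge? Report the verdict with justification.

D(0):
  [0, -1, 3]
  [11, 0, 3]
  [-3, 2, 0]
D(1):
  [0, -1, 3]
  [11, 0, 3]
  [-3, -4, 0]
Detection: at round 2, diagonal entry (3, 3) turns strictly negative.
Key observation: the cycle 3->1->2->3 has total weight (-3) + (-1) + 3, which is strictly negative.
Answer: DIVERGES — negative cycle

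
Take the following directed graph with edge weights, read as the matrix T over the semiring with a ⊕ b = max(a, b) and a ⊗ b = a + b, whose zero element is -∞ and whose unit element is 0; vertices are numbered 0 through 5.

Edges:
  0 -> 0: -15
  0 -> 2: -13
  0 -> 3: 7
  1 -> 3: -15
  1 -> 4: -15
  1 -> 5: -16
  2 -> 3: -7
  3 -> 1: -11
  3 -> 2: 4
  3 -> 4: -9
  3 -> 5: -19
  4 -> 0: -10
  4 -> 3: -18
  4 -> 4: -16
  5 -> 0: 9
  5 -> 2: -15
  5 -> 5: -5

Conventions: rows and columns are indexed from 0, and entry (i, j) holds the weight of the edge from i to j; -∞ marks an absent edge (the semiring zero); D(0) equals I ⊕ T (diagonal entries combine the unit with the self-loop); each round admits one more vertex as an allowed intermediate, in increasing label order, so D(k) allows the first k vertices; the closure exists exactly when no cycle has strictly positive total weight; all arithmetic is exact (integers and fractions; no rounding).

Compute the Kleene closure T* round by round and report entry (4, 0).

D(0):
  [0, -∞, -13, 7, -∞, -∞]
  [-∞, 0, -∞, -15, -15, -16]
  [-∞, -∞, 0, -7, -∞, -∞]
  [-∞, -11, 4, 0, -9, -19]
  [-10, -∞, -∞, -18, 0, -∞]
  [9, -∞, -15, -∞, -∞, 0]
D(1):
  [0, -∞, -13, 7, -∞, -∞]
  [-∞, 0, -∞, -15, -15, -16]
  [-∞, -∞, 0, -7, -∞, -∞]
  [-∞, -11, 4, 0, -9, -19]
  [-10, -∞, -23, -3, 0, -∞]
  [9, -∞, -4, 16, -∞, 0]
D(2):
  [0, -∞, -13, 7, -∞, -∞]
  [-∞, 0, -∞, -15, -15, -16]
  [-∞, -∞, 0, -7, -∞, -∞]
  [-∞, -11, 4, 0, -9, -19]
  [-10, -∞, -23, -3, 0, -∞]
  [9, -∞, -4, 16, -∞, 0]
D(3):
  [0, -∞, -13, 7, -∞, -∞]
  [-∞, 0, -∞, -15, -15, -16]
  [-∞, -∞, 0, -7, -∞, -∞]
  [-∞, -11, 4, 0, -9, -19]
  [-10, -∞, -23, -3, 0, -∞]
  [9, -∞, -4, 16, -∞, 0]
D(4):
  [0, -4, 11, 7, -2, -12]
  [-∞, 0, -11, -15, -15, -16]
  [-∞, -18, 0, -7, -16, -26]
  [-∞, -11, 4, 0, -9, -19]
  [-10, -14, 1, -3, 0, -22]
  [9, 5, 20, 16, 7, 0]
D(5):
  [0, -4, 11, 7, -2, -12]
  [-25, 0, -11, -15, -15, -16]
  [-26, -18, 0, -7, -16, -26]
  [-19, -11, 4, 0, -9, -19]
  [-10, -14, 1, -3, 0, -22]
  [9, 5, 20, 16, 7, 0]
D(6):
  [0, -4, 11, 7, -2, -12]
  [-7, 0, 4, 0, -9, -16]
  [-17, -18, 0, -7, -16, -26]
  [-10, -11, 4, 0, -9, -19]
  [-10, -14, 1, -3, 0, -22]
  [9, 5, 20, 16, 7, 0]
Answer: T*[4][0] = -10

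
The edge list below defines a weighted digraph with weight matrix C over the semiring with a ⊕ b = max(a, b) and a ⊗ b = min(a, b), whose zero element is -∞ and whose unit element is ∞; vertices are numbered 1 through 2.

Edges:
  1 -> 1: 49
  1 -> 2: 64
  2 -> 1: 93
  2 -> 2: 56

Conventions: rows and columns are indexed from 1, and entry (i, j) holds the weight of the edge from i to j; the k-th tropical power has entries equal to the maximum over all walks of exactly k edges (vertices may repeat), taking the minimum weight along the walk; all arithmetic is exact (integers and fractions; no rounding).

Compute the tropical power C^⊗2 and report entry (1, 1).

C^⊗2:
  [64, 56]
  [56, 64]
Key observation: the optimum is the walk 1->2->1, with weight 64 min 93 = 64.
Optimal value attained by: walk 1->2->1.
Answer: (C^⊗2)[1][1] = 64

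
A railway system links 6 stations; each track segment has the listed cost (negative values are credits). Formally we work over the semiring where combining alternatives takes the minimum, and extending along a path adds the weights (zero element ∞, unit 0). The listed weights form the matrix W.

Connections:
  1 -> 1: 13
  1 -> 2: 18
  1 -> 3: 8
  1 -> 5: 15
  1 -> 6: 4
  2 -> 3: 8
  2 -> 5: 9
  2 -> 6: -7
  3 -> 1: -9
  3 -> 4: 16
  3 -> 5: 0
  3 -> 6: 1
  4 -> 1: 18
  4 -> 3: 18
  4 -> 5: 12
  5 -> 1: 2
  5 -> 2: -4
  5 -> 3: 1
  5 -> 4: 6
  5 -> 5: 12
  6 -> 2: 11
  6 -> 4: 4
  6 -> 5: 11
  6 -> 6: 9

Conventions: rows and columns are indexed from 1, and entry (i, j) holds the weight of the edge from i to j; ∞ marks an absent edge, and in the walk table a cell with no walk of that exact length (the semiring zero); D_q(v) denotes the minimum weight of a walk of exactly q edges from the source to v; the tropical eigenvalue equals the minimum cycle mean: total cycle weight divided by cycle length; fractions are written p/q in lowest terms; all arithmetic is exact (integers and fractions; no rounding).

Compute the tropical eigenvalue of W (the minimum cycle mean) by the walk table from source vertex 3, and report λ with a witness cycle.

q=0: [∞, ∞, 0, ∞, ∞, ∞]
q=1: [-9, ∞, ∞, 16, 0, 1]
q=2: [2, -4, -1, 5, 6, -5]
q=3: [-10, 2, 4, -1, -1, -11]
q=4: [-5, -5, -2, -7, 0, -6]
q=5: [-11, -4, 1, -2, -2, -12]
q=6: [-8, -6, -3, -8, -1, -11]
Optimal cycle mean attained by: cycle 1->3->1, total 8 + (-9), length 2.
Answer: λ = -1/2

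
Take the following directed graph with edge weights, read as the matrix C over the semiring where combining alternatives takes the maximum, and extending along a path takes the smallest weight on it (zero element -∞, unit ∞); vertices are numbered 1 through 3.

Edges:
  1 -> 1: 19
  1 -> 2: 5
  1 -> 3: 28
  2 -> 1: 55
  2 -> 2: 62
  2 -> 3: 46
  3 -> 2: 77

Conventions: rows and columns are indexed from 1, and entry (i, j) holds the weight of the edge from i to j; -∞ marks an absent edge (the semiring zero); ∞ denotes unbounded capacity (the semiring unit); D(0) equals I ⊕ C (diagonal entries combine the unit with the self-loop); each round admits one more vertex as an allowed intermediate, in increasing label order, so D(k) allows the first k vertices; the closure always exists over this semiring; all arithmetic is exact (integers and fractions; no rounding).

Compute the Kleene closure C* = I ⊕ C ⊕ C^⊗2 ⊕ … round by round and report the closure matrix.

D(0):
  [∞, 5, 28]
  [55, ∞, 46]
  [-∞, 77, ∞]
D(1):
  [∞, 5, 28]
  [55, ∞, 46]
  [-∞, 77, ∞]
D(2):
  [∞, 5, 28]
  [55, ∞, 46]
  [55, 77, ∞]
D(3):
  [∞, 28, 28]
  [55, ∞, 46]
  [55, 77, ∞]
Answer: C* = [[∞, 28, 28], [55, ∞, 46], [55, 77, ∞]]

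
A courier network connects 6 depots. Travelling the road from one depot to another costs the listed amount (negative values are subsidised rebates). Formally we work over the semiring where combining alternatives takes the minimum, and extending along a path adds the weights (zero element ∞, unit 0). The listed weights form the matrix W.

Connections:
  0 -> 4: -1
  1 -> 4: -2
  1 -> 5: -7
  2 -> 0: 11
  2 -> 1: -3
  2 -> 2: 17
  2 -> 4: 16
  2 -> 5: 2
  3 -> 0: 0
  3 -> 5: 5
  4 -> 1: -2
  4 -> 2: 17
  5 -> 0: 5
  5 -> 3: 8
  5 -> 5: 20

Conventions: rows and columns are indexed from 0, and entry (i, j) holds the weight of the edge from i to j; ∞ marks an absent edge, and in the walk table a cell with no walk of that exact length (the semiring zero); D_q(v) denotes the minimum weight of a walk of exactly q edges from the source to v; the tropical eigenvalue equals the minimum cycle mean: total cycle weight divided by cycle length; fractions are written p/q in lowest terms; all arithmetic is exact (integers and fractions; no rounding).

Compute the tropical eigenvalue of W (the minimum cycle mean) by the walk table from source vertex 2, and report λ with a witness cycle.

q=0: [∞, ∞, 0, ∞, ∞, ∞]
q=1: [11, -3, 17, ∞, 16, 2]
q=2: [7, 14, 33, 10, -5, -10]
q=3: [-5, -7, 12, -2, 6, 7]
q=4: [-2, 4, 23, 15, -9, -14]
q=5: [-9, -11, 8, -6, -3, -3]
q=6: [-6, -5, 14, 5, -13, -18]
Optimal cycle mean attained by: cycle 1->4->1, total (-2) + (-2), length 2.
Answer: λ = -2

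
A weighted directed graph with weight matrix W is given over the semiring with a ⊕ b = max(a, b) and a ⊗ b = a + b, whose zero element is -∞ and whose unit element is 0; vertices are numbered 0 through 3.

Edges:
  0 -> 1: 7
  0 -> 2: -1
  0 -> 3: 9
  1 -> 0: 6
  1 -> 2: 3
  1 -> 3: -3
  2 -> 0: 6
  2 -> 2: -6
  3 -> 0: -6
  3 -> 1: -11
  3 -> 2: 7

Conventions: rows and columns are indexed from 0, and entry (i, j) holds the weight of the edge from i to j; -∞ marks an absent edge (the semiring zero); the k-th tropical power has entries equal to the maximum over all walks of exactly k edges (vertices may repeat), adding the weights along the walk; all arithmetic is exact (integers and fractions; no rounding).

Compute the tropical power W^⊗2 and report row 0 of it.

W^⊗2:
  [13, -2, 16, 4]
  [9, 13, 5, 15]
  [0, 13, 5, 15]
  [13, 1, 1, 3]
Answer: row 0 of W^⊗2 = [13, -2, 16, 4]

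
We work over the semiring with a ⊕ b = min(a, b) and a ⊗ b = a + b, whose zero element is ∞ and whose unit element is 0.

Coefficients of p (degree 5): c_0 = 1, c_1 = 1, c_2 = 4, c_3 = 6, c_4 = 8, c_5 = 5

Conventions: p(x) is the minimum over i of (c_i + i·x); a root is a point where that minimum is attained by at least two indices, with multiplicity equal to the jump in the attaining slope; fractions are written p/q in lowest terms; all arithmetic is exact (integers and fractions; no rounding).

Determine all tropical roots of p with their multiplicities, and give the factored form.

hull edge (i=0, c=1) to (i=1, c=1): slope 0, span 1
hull edge (i=1, c=1) to (i=5, c=5): slope 1, span 4
Factored form: p(x) = 5 ⊗ (x ⊕ (-1)) ⊗ (x ⊕ (-1)) ⊗ (x ⊕ (-1)) ⊗ (x ⊕ (-1)) ⊗ (x ⊕ 0)
Answer: roots = -1 (mult 4), 0 (mult 1)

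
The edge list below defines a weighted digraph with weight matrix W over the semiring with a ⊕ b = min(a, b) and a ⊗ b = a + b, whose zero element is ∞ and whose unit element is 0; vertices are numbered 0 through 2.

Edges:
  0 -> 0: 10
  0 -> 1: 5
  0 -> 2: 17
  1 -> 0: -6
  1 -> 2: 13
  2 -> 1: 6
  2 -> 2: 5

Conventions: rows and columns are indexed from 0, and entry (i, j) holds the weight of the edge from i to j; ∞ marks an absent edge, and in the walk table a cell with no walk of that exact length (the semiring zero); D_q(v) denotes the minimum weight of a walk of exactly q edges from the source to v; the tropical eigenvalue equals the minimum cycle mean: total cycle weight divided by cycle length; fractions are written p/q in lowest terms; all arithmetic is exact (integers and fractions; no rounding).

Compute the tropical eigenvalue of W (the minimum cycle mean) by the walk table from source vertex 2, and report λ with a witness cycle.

q=0: [∞, ∞, 0]
q=1: [∞, 6, 5]
q=2: [0, 11, 10]
q=3: [5, 5, 15]
Optimal cycle mean attained by: cycle 0->1->0, total 5 + (-6), length 2.
Answer: λ = -1/2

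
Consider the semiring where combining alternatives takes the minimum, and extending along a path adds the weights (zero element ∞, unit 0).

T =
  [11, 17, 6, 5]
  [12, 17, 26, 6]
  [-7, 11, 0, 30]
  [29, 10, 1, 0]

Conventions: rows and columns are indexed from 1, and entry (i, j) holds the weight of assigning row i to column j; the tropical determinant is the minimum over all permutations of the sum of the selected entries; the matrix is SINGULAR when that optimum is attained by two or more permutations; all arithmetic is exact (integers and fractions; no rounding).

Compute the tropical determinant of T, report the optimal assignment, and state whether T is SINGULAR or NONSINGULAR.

σ = (1, 2, 3, 4): 11 + 17 + 0 + 0 = 28
σ = (1, 2, 4, 3): 11 + 17 + 30 + 1 = 59
σ = (1, 3, 2, 4): 11 + 26 + 11 + 0 = 48
σ = (1, 3, 4, 2): 11 + 26 + 30 + 10 = 77
σ = (1, 4, 2, 3): 11 + 6 + 11 + 1 = 29
σ = (1, 4, 3, 2): 11 + 6 + 0 + 10 = 27
σ = (2, 1, 3, 4): 17 + 12 + 0 + 0 = 29
σ = (2, 1, 4, 3): 17 + 12 + 30 + 1 = 60
σ = (2, 3, 1, 4): 17 + 26 + (-7) + 0 = 36
σ = (2, 3, 4, 1): 17 + 26 + 30 + 29 = 102
σ = (2, 4, 1, 3): 17 + 6 + (-7) + 1 = 17
σ = (2, 4, 3, 1): 17 + 6 + 0 + 29 = 52
σ = (3, 1, 2, 4): 6 + 12 + 11 + 0 = 29
σ = (3, 1, 4, 2): 6 + 12 + 30 + 10 = 58
σ = (3, 2, 1, 4): 6 + 17 + (-7) + 0 = 16
σ = (3, 2, 4, 1): 6 + 17 + 30 + 29 = 82
σ = (3, 4, 1, 2): 6 + 6 + (-7) + 10 = 15
σ = (3, 4, 2, 1): 6 + 6 + 11 + 29 = 52
σ = (4, 1, 2, 3): 5 + 12 + 11 + 1 = 29
σ = (4, 1, 3, 2): 5 + 12 + 0 + 10 = 27
σ = (4, 2, 1, 3): 5 + 17 + (-7) + 1 = 16
σ = (4, 2, 3, 1): 5 + 17 + 0 + 29 = 51
σ = (4, 3, 1, 2): 5 + 26 + (-7) + 10 = 34
σ = (4, 3, 2, 1): 5 + 26 + 11 + 29 = 71
Optimal value attained by: σ = (3, 4, 1, 2).
Answer: det⊕(T) = 15; verdict: NONSINGULAR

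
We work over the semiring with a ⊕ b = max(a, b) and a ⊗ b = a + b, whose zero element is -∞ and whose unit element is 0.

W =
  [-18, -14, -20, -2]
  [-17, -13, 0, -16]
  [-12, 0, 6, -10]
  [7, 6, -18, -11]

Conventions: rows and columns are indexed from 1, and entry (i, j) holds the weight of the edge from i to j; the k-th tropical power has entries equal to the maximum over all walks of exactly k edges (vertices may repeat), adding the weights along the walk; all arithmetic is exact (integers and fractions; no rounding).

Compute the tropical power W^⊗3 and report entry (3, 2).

W^⊗2:
  [5, 4, -14, -13]
  [-9, 0, 6, -10]
  [-3, 6, 12, -4]
  [-4, -5, 6, 5]
W^⊗3:
  [-6, -7, 4, 3]
  [-3, 6, 12, -4]
  [3, 12, 18, 2]
  [12, 11, 12, -4]
Key observation: the optimum is the walk 3->3->3->2, with weight 6 + 6 + 0 = 12.
Optimal value attained by: walk 3->3->3->2.
Answer: (W^⊗3)[3][2] = 12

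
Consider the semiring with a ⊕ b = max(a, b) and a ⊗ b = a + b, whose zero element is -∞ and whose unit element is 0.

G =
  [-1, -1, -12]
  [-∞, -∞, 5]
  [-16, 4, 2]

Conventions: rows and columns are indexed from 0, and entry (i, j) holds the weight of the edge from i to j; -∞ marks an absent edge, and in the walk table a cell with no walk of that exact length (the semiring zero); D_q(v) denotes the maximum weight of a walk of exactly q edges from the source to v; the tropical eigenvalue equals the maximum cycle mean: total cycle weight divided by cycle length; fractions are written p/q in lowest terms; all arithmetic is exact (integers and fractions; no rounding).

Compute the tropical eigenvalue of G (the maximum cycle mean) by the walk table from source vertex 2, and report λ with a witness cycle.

q=0: [-∞, -∞, 0]
q=1: [-16, 4, 2]
q=2: [-14, 6, 9]
q=3: [-7, 13, 11]
Optimal cycle mean attained by: cycle 1->2->1, total 5 + 4, length 2.
Answer: λ = 9/2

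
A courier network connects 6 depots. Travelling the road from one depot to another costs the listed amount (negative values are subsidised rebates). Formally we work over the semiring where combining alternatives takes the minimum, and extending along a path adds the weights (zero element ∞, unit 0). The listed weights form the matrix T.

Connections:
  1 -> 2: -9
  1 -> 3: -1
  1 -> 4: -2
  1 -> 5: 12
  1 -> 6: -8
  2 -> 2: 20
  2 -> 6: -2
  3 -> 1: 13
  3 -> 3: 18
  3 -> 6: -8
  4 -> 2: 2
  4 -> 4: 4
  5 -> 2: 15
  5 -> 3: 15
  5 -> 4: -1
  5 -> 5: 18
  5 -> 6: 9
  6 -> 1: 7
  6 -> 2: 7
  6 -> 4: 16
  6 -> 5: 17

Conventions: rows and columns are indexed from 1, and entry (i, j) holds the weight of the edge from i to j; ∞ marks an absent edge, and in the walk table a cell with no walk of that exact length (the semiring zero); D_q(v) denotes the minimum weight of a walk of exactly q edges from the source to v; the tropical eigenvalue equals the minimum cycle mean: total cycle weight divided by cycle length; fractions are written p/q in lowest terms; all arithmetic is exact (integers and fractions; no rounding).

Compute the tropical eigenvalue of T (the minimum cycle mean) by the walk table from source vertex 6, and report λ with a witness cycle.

q=0: [∞, ∞, ∞, ∞, ∞, 0]
q=1: [7, 7, ∞, 16, 17, ∞]
q=2: [∞, -2, 6, 5, 19, -1]
q=3: [6, 6, 24, 9, 16, -4]
q=4: [3, -3, 5, 4, 13, -2]
q=5: [5, -6, 2, 1, 15, -5]
q=6: [2, -4, 4, 3, 12, -8]
Optimal cycle mean attained by: cycle 1->2->6->1, total (-9) + (-2) + 7, length 3.
Answer: λ = -4/3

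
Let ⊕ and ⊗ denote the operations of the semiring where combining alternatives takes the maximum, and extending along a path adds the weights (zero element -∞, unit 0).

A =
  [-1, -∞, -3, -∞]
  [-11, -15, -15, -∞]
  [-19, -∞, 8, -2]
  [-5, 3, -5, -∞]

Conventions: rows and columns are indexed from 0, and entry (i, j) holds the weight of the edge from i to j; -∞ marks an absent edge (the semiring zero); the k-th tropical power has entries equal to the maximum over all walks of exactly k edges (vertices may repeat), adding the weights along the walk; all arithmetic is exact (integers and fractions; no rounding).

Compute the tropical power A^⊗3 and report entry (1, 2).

A^⊗2:
  [-2, -∞, 5, -5]
  [-12, -30, -7, -17]
  [-7, 1, 16, 6]
  [-6, -12, 3, -7]
A^⊗3:
  [-3, -2, 13, 3]
  [-13, -14, 1, -9]
  [1, 9, 24, 14]
  [-7, -4, 11, 1]
Key observation: the optimum is the walk 1->2->2->2, with weight (-15) + 8 + 8 = 1.
Optimal value attained by: walk 1->2->2->2.
Answer: (A^⊗3)[1][2] = 1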